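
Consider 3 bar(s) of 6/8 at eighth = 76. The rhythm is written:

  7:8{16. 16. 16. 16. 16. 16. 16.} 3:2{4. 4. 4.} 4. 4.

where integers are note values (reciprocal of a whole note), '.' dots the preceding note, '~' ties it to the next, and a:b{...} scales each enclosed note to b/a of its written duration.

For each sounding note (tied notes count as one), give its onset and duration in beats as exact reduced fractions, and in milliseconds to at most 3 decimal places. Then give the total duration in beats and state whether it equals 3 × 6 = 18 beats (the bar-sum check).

1) 0.0ms=0b +676.692ms=6/7b
2) 676.692ms=6/7b +676.692ms=6/7b
3) 1353.383ms=12/7b +676.692ms=6/7b
4) 2030.075ms=18/7b +676.692ms=6/7b
5) 2706.767ms=24/7b +676.692ms=6/7b
6) 3383.459ms=30/7b +676.692ms=6/7b
7) 4060.15ms=36/7b +676.692ms=6/7b
8) 4736.842ms=6b +1578.947ms=2b
9) 6315.789ms=8b +1578.947ms=2b
10) 7894.737ms=10b +1578.947ms=2b
11) 9473.684ms=12b +2368.421ms=3b
12) 11842.105ms=15b +2368.421ms=3b
Σ=18b of 18 (76bpm 6/8) — PASS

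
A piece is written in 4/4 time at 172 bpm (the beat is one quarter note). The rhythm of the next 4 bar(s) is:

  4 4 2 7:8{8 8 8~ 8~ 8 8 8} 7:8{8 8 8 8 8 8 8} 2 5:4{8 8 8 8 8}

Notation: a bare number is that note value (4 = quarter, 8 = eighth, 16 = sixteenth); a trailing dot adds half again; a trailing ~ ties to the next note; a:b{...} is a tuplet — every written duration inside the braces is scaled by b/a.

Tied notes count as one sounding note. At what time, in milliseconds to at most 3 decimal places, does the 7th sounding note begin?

1. 0.0ms @ 0 + 348.837ms (1)
2. 348.837ms @ 1 + 348.837ms (1)
3. 697.674ms @ 2 + 697.674ms (2)
4. 1395.349ms @ 4 + 199.336ms (4/7)
5. 1594.684ms @ 32/7 + 199.336ms (4/7)
6. 1794.02ms @ 36/7 + 598.007ms (12/7)
7. 2392.027ms @ 48/7 + 199.336ms (4/7)
8. 2591.362ms @ 52/7 + 199.336ms (4/7)
9. 2790.698ms @ 8 + 199.336ms (4/7)
10. 2990.033ms @ 60/7 + 199.336ms (4/7)
11. 3189.369ms @ 64/7 + 199.336ms (4/7)
12. 3388.704ms @ 68/7 + 199.336ms (4/7)
13. 3588.04ms @ 72/7 + 199.336ms (4/7)
14. 3787.375ms @ 76/7 + 199.336ms (4/7)
15. 3986.711ms @ 80/7 + 199.336ms (4/7)
16. 4186.047ms @ 12 + 697.674ms (2)
17. 4883.721ms @ 14 + 139.535ms (2/5)
18. 5023.256ms @ 72/5 + 139.535ms (2/5)
19. 5162.791ms @ 74/5 + 139.535ms (2/5)
20. 5302.326ms @ 76/5 + 139.535ms (2/5)
21. 5441.86ms @ 78/5 + 139.535ms (2/5)

note 7 onset = 48/7b = 2392.027ms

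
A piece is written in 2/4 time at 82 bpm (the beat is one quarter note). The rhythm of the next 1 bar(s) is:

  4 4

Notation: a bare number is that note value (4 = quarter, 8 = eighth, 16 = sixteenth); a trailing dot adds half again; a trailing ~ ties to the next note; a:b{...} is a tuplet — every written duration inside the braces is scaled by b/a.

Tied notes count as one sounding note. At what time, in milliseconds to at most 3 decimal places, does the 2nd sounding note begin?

1. 0.0ms @ 0 + 731.707ms (1)
2. 731.707ms @ 1 + 731.707ms (1)

note 2 onset = 1b = 731.707ms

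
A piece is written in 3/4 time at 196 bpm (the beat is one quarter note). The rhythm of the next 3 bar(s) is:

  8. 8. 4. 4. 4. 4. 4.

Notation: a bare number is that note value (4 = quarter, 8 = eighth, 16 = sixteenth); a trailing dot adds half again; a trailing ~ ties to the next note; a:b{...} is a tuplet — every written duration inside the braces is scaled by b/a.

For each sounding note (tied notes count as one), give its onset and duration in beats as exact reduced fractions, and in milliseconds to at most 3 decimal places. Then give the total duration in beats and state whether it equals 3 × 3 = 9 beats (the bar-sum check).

1) 0.0ms=0b +229.592ms=3/4b
2) 229.592ms=3/4b +229.592ms=3/4b
3) 459.184ms=3/2b +459.184ms=3/2b
4) 918.367ms=3b +459.184ms=3/2b
5) 1377.551ms=9/2b +459.184ms=3/2b
6) 1836.735ms=6b +459.184ms=3/2b
7) 2295.918ms=15/2b +459.184ms=3/2b
Σ=9b of 9 (196bpm 3/4) — PASS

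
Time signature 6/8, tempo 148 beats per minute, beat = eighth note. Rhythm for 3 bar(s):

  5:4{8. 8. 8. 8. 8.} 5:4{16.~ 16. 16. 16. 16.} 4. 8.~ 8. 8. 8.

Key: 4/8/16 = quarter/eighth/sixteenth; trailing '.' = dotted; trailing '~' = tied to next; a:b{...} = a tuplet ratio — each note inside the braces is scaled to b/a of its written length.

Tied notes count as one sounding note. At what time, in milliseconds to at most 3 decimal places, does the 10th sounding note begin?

note 10 onset = 9b = 3648.649ms

1. 0.0ms @ 0 + 486.486ms (6/5)
2. 486.486ms @ 6/5 + 486.486ms (6/5)
3. 972.973ms @ 12/5 + 486.486ms (6/5)
4. 1459.459ms @ 18/5 + 486.486ms (6/5)
5. 1945.946ms @ 24/5 + 486.486ms (6/5)
6. 2432.432ms @ 6 + 486.486ms (6/5)
7. 2918.919ms @ 36/5 + 243.243ms (3/5)
8. 3162.162ms @ 39/5 + 243.243ms (3/5)
9. 3405.405ms @ 42/5 + 243.243ms (3/5)
10. 3648.649ms @ 9 + 1216.216ms (3)
11. 4864.865ms @ 12 + 1216.216ms (3)
12. 6081.081ms @ 15 + 608.108ms (3/2)
13. 6689.189ms @ 33/2 + 608.108ms (3/2)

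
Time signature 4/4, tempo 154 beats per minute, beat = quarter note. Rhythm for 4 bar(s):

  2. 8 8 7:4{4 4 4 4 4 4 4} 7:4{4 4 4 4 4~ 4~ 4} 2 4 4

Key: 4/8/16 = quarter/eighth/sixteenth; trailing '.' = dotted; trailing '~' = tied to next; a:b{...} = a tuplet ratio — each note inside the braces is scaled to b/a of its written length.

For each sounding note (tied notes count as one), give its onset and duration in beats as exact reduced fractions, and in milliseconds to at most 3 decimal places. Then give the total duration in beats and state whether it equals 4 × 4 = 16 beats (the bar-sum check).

1) 0.0ms=0b +1168.831ms=3b
2) 1168.831ms=3b +194.805ms=1/2b
3) 1363.636ms=7/2b +194.805ms=1/2b
4) 1558.442ms=4b +222.635ms=4/7b
5) 1781.076ms=32/7b +222.635ms=4/7b
6) 2003.711ms=36/7b +222.635ms=4/7b
7) 2226.345ms=40/7b +222.635ms=4/7b
8) 2448.98ms=44/7b +222.635ms=4/7b
9) 2671.614ms=48/7b +222.635ms=4/7b
10) 2894.249ms=52/7b +222.635ms=4/7b
11) 3116.883ms=8b +222.635ms=4/7b
12) 3339.518ms=60/7b +222.635ms=4/7b
13) 3562.152ms=64/7b +222.635ms=4/7b
14) 3784.787ms=68/7b +222.635ms=4/7b
15) 4007.421ms=72/7b +667.904ms=12/7b
16) 4675.325ms=12b +779.221ms=2b
17) 5454.545ms=14b +389.61ms=1b
18) 5844.156ms=15b +389.61ms=1b
Σ=16b of 16 (154bpm 4/4) — PASS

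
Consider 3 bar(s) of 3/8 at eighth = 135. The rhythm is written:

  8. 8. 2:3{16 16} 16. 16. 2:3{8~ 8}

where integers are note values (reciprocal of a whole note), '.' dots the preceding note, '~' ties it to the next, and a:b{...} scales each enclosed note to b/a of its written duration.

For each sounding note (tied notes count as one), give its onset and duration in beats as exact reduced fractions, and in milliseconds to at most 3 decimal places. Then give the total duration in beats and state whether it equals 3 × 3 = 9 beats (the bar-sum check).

1) 0.0ms=0b +666.667ms=3/2b
2) 666.667ms=3/2b +666.667ms=3/2b
3) 1333.333ms=3b +333.333ms=3/4b
4) 1666.667ms=15/4b +333.333ms=3/4b
5) 2000.0ms=9/2b +333.333ms=3/4b
6) 2333.333ms=21/4b +333.333ms=3/4b
7) 2666.667ms=6b +1333.333ms=3b
Σ=9b of 9 (135bpm 3/8) — PASS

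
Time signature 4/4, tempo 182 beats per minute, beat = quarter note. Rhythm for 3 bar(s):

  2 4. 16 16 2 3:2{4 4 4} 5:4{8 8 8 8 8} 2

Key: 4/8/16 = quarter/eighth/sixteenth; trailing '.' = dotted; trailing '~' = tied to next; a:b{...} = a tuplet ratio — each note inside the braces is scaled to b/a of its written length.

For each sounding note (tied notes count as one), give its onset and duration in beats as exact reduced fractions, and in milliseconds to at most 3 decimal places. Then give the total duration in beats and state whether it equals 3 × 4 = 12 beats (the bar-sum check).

1) 0.0ms=0b +659.341ms=2b
2) 659.341ms=2b +494.505ms=3/2b
3) 1153.846ms=7/2b +82.418ms=1/4b
4) 1236.264ms=15/4b +82.418ms=1/4b
5) 1318.681ms=4b +659.341ms=2b
6) 1978.022ms=6b +219.78ms=2/3b
7) 2197.802ms=20/3b +219.78ms=2/3b
8) 2417.582ms=22/3b +219.78ms=2/3b
9) 2637.363ms=8b +131.868ms=2/5b
10) 2769.231ms=42/5b +131.868ms=2/5b
11) 2901.099ms=44/5b +131.868ms=2/5b
12) 3032.967ms=46/5b +131.868ms=2/5b
13) 3164.835ms=48/5b +131.868ms=2/5b
14) 3296.703ms=10b +659.341ms=2b
Σ=12b of 12 (182bpm 4/4) — PASS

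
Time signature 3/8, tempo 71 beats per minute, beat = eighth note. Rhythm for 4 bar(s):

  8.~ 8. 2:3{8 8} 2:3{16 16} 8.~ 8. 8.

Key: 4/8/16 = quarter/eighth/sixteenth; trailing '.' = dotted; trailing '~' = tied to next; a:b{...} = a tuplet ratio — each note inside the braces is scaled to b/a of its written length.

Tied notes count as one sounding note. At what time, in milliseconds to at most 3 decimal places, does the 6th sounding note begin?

note 6 onset = 15/2b = 6338.028ms

1. 0.0ms @ 0 + 2535.211ms (3)
2. 2535.211ms @ 3 + 1267.606ms (3/2)
3. 3802.817ms @ 9/2 + 1267.606ms (3/2)
4. 5070.423ms @ 6 + 633.803ms (3/4)
5. 5704.225ms @ 27/4 + 633.803ms (3/4)
6. 6338.028ms @ 15/2 + 2535.211ms (3)
7. 8873.239ms @ 21/2 + 1267.606ms (3/2)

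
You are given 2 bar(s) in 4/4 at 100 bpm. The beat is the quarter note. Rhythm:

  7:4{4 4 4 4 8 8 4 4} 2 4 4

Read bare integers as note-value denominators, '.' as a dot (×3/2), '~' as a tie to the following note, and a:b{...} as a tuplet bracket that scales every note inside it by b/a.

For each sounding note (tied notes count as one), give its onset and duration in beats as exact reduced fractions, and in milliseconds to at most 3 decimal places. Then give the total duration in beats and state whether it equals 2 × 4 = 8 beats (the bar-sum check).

1) 0.0ms=0b +342.857ms=4/7b
2) 342.857ms=4/7b +342.857ms=4/7b
3) 685.714ms=8/7b +342.857ms=4/7b
4) 1028.571ms=12/7b +342.857ms=4/7b
5) 1371.429ms=16/7b +171.429ms=2/7b
6) 1542.857ms=18/7b +171.429ms=2/7b
7) 1714.286ms=20/7b +342.857ms=4/7b
8) 2057.143ms=24/7b +342.857ms=4/7b
9) 2400.0ms=4b +1200.0ms=2b
10) 3600.0ms=6b +600.0ms=1b
11) 4200.0ms=7b +600.0ms=1b
Σ=8b of 8 (100bpm 4/4) — PASS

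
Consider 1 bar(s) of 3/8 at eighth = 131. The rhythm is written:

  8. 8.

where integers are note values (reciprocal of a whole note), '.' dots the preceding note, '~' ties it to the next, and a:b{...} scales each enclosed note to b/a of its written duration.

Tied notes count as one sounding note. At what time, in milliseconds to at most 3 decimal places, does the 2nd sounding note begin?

note 2 onset = 3/2b = 687.023ms

1. 0.0ms @ 0 + 687.023ms (3/2)
2. 687.023ms @ 3/2 + 687.023ms (3/2)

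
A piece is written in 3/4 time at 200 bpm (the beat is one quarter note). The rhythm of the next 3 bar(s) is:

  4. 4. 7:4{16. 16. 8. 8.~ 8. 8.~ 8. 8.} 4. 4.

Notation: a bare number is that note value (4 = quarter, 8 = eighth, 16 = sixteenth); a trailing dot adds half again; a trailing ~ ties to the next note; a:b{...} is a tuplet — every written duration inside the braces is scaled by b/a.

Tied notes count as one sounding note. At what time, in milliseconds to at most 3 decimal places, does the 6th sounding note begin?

note 6 onset = 27/7b = 1157.143ms

1. 0.0ms @ 0 + 450.0ms (3/2)
2. 450.0ms @ 3/2 + 450.0ms (3/2)
3. 900.0ms @ 3 + 64.286ms (3/14)
4. 964.286ms @ 45/14 + 64.286ms (3/14)
5. 1028.571ms @ 24/7 + 128.571ms (3/7)
6. 1157.143ms @ 27/7 + 257.143ms (6/7)
7. 1414.286ms @ 33/7 + 257.143ms (6/7)
8. 1671.429ms @ 39/7 + 128.571ms (3/7)
9. 1800.0ms @ 6 + 450.0ms (3/2)
10. 2250.0ms @ 15/2 + 450.0ms (3/2)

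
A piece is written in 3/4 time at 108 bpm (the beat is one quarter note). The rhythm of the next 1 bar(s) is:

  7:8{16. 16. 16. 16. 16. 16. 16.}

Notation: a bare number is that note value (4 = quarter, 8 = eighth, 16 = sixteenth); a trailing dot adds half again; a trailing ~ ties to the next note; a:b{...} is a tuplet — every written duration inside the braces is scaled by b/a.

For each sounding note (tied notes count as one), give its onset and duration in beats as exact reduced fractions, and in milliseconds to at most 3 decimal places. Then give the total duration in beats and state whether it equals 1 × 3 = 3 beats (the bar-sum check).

1) 0.0ms=0b +238.095ms=3/7b
2) 238.095ms=3/7b +238.095ms=3/7b
3) 476.19ms=6/7b +238.095ms=3/7b
4) 714.286ms=9/7b +238.095ms=3/7b
5) 952.381ms=12/7b +238.095ms=3/7b
6) 1190.476ms=15/7b +238.095ms=3/7b
7) 1428.571ms=18/7b +238.095ms=3/7b
Σ=3b of 3 (108bpm 3/4) — PASS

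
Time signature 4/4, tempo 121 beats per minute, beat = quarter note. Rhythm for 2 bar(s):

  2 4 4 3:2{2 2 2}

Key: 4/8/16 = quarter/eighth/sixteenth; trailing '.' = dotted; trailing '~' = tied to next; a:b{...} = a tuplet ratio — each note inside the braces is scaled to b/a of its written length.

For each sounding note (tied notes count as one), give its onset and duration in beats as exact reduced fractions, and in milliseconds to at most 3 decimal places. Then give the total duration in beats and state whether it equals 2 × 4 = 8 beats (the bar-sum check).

1) 0.0ms=0b +991.736ms=2b
2) 991.736ms=2b +495.868ms=1b
3) 1487.603ms=3b +495.868ms=1b
4) 1983.471ms=4b +661.157ms=4/3b
5) 2644.628ms=16/3b +661.157ms=4/3b
6) 3305.785ms=20/3b +661.157ms=4/3b
Σ=8b of 8 (121bpm 4/4) — PASS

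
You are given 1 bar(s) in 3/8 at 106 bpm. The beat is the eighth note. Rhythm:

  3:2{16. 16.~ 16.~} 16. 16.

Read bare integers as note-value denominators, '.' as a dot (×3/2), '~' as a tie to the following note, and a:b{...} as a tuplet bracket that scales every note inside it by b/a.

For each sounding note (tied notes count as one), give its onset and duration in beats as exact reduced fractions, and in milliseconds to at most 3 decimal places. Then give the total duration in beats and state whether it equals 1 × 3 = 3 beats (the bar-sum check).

1) 0.0ms=0b +283.019ms=1/2b
2) 283.019ms=1/2b +990.566ms=7/4b
3) 1273.585ms=9/4b +424.528ms=3/4b
Σ=3b of 3 (106bpm 3/8) — PASS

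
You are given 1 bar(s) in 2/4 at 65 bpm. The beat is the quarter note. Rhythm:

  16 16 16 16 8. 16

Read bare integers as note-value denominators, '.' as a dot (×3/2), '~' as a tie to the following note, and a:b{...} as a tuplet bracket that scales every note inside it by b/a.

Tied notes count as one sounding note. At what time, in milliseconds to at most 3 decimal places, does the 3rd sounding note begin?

note 3 onset = 1/2b = 461.538ms

1. 0.0ms @ 0 + 230.769ms (1/4)
2. 230.769ms @ 1/4 + 230.769ms (1/4)
3. 461.538ms @ 1/2 + 230.769ms (1/4)
4. 692.308ms @ 3/4 + 230.769ms (1/4)
5. 923.077ms @ 1 + 692.308ms (3/4)
6. 1615.385ms @ 7/4 + 230.769ms (1/4)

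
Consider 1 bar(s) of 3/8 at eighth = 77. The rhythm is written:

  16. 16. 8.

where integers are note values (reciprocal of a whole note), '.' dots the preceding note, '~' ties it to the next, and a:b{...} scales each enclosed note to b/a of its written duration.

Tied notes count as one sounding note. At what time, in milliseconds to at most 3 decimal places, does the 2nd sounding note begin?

note 2 onset = 3/4b = 584.416ms

1. 0.0ms @ 0 + 584.416ms (3/4)
2. 584.416ms @ 3/4 + 584.416ms (3/4)
3. 1168.831ms @ 3/2 + 1168.831ms (3/2)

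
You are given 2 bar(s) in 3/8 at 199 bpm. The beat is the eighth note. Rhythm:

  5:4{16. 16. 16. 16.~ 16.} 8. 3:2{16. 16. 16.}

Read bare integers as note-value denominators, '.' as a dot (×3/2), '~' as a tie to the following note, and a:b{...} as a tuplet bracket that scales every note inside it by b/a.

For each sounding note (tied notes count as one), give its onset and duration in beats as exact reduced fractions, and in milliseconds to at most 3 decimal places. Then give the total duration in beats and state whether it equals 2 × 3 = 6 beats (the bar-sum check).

1) 0.0ms=0b +180.905ms=3/5b
2) 180.905ms=3/5b +180.905ms=3/5b
3) 361.809ms=6/5b +180.905ms=3/5b
4) 542.714ms=9/5b +361.809ms=6/5b
5) 904.523ms=3b +452.261ms=3/2b
6) 1356.784ms=9/2b +150.754ms=1/2b
7) 1507.538ms=5b +150.754ms=1/2b
8) 1658.291ms=11/2b +150.754ms=1/2b
Σ=6b of 6 (199bpm 3/8) — PASS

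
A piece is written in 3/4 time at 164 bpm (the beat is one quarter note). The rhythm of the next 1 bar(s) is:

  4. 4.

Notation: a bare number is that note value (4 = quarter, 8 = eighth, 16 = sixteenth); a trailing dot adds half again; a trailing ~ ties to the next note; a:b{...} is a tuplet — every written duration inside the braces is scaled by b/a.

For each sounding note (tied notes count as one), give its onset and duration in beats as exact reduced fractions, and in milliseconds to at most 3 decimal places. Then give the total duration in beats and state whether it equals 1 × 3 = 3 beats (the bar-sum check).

1) 0.0ms=0b +548.78ms=3/2b
2) 548.78ms=3/2b +548.78ms=3/2b
Σ=3b of 3 (164bpm 3/4) — PASS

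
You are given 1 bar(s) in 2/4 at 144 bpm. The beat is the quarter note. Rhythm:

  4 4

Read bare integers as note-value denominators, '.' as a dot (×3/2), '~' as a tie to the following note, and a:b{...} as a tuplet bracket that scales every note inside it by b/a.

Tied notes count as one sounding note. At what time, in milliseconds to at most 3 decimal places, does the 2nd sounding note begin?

note 2 onset = 1b = 416.667ms

1. 0.0ms @ 0 + 416.667ms (1)
2. 416.667ms @ 1 + 416.667ms (1)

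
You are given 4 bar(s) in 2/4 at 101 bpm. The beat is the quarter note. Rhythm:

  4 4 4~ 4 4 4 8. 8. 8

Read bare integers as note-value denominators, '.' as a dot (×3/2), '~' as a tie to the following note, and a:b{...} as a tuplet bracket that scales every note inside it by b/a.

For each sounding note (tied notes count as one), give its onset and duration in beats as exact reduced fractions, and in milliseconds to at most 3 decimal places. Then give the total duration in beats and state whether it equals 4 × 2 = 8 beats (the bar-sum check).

1) 0.0ms=0b +594.059ms=1b
2) 594.059ms=1b +594.059ms=1b
3) 1188.119ms=2b +1188.119ms=2b
4) 2376.238ms=4b +594.059ms=1b
5) 2970.297ms=5b +594.059ms=1b
6) 3564.356ms=6b +445.545ms=3/4b
7) 4009.901ms=27/4b +445.545ms=3/4b
8) 4455.446ms=15/2b +297.03ms=1/2b
Σ=8b of 8 (101bpm 2/4) — PASS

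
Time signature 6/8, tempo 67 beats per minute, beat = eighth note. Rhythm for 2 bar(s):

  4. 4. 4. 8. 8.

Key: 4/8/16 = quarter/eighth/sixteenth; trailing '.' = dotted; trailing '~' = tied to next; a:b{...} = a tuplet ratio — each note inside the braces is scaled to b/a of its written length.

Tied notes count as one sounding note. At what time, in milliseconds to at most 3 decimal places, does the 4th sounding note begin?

1. 0.0ms @ 0 + 2686.567ms (3)
2. 2686.567ms @ 3 + 2686.567ms (3)
3. 5373.134ms @ 6 + 2686.567ms (3)
4. 8059.701ms @ 9 + 1343.284ms (3/2)
5. 9402.985ms @ 21/2 + 1343.284ms (3/2)

note 4 onset = 9b = 8059.701ms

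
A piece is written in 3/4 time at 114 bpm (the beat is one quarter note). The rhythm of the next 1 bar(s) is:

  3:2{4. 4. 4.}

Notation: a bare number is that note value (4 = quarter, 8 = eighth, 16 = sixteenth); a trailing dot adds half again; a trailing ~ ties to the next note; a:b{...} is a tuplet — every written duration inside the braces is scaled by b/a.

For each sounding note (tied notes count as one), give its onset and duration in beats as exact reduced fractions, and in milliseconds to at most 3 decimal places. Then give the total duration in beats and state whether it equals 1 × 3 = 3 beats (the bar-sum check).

1) 0.0ms=0b +526.316ms=1b
2) 526.316ms=1b +526.316ms=1b
3) 1052.632ms=2b +526.316ms=1b
Σ=3b of 3 (114bpm 3/4) — PASS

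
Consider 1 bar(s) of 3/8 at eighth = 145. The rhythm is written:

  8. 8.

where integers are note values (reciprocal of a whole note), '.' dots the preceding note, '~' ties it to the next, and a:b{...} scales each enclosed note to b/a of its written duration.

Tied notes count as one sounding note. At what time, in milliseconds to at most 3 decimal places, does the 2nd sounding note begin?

note 2 onset = 3/2b = 620.69ms

1. 0.0ms @ 0 + 620.69ms (3/2)
2. 620.69ms @ 3/2 + 620.69ms (3/2)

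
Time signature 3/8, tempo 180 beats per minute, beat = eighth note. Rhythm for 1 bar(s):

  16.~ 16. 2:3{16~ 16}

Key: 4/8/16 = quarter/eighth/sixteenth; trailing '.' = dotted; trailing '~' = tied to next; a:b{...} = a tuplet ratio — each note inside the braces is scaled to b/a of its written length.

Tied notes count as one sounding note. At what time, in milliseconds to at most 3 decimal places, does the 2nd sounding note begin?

note 2 onset = 3/2b = 500.0ms

1. 0.0ms @ 0 + 500.0ms (3/2)
2. 500.0ms @ 3/2 + 500.0ms (3/2)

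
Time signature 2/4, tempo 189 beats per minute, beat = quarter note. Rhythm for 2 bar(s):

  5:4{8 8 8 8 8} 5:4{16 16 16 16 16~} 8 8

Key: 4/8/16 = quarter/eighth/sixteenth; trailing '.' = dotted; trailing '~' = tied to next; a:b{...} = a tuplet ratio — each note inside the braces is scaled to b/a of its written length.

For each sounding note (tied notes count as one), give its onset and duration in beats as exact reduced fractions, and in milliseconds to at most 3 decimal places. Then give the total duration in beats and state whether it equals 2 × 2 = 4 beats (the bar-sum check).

1) 0.0ms=0b +126.984ms=2/5b
2) 126.984ms=2/5b +126.984ms=2/5b
3) 253.968ms=4/5b +126.984ms=2/5b
4) 380.952ms=6/5b +126.984ms=2/5b
5) 507.937ms=8/5b +126.984ms=2/5b
6) 634.921ms=2b +63.492ms=1/5b
7) 698.413ms=11/5b +63.492ms=1/5b
8) 761.905ms=12/5b +63.492ms=1/5b
9) 825.397ms=13/5b +63.492ms=1/5b
10) 888.889ms=14/5b +222.222ms=7/10b
11) 1111.111ms=7/2b +158.73ms=1/2b
Σ=4b of 4 (189bpm 2/4) — PASS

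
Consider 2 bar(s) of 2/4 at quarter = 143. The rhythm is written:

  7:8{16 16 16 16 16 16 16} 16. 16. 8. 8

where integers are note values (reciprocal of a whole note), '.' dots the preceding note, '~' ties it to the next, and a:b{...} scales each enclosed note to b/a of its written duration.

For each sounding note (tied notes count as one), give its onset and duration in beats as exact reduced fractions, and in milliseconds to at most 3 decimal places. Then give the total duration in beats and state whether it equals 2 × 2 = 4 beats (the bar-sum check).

1) 0.0ms=0b +119.88ms=2/7b
2) 119.88ms=2/7b +119.88ms=2/7b
3) 239.76ms=4/7b +119.88ms=2/7b
4) 359.64ms=6/7b +119.88ms=2/7b
5) 479.52ms=8/7b +119.88ms=2/7b
6) 599.401ms=10/7b +119.88ms=2/7b
7) 719.281ms=12/7b +119.88ms=2/7b
8) 839.161ms=2b +157.343ms=3/8b
9) 996.503ms=19/8b +157.343ms=3/8b
10) 1153.846ms=11/4b +314.685ms=3/4b
11) 1468.531ms=7/2b +209.79ms=1/2b
Σ=4b of 4 (143bpm 2/4) — PASS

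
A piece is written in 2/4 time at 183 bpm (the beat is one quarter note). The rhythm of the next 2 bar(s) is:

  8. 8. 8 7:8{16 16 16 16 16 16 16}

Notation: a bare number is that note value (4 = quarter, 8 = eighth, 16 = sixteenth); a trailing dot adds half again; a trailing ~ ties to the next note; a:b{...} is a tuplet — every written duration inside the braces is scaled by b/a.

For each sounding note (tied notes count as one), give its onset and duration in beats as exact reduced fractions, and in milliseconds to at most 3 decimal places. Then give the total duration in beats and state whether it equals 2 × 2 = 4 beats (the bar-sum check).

1) 0.0ms=0b +245.902ms=3/4b
2) 245.902ms=3/4b +245.902ms=3/4b
3) 491.803ms=3/2b +163.934ms=1/2b
4) 655.738ms=2b +93.677ms=2/7b
5) 749.415ms=16/7b +93.677ms=2/7b
6) 843.091ms=18/7b +93.677ms=2/7b
7) 936.768ms=20/7b +93.677ms=2/7b
8) 1030.445ms=22/7b +93.677ms=2/7b
9) 1124.122ms=24/7b +93.677ms=2/7b
10) 1217.799ms=26/7b +93.677ms=2/7b
Σ=4b of 4 (183bpm 2/4) — PASS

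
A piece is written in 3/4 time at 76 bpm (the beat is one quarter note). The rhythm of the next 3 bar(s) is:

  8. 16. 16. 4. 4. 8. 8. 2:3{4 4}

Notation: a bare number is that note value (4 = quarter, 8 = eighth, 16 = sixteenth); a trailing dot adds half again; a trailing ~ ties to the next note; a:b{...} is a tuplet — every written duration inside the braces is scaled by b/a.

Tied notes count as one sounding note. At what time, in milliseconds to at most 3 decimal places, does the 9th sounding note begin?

note 9 onset = 15/2b = 5921.053ms

1. 0.0ms @ 0 + 592.105ms (3/4)
2. 592.105ms @ 3/4 + 296.053ms (3/8)
3. 888.158ms @ 9/8 + 296.053ms (3/8)
4. 1184.211ms @ 3/2 + 1184.211ms (3/2)
5. 2368.421ms @ 3 + 1184.211ms (3/2)
6. 3552.632ms @ 9/2 + 592.105ms (3/4)
7. 4144.737ms @ 21/4 + 592.105ms (3/4)
8. 4736.842ms @ 6 + 1184.211ms (3/2)
9. 5921.053ms @ 15/2 + 1184.211ms (3/2)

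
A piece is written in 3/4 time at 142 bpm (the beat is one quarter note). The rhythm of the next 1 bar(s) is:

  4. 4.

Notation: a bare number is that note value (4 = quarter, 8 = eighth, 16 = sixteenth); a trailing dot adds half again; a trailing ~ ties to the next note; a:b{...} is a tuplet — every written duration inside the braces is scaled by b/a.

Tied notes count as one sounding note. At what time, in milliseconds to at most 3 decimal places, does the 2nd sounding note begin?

note 2 onset = 3/2b = 633.803ms

1. 0.0ms @ 0 + 633.803ms (3/2)
2. 633.803ms @ 3/2 + 633.803ms (3/2)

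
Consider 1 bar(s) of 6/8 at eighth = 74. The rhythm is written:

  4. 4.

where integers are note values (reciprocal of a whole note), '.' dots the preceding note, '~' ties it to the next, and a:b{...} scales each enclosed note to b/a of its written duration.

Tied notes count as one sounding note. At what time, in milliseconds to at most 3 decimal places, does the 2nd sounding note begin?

note 2 onset = 3b = 2432.432ms

1. 0.0ms @ 0 + 2432.432ms (3)
2. 2432.432ms @ 3 + 2432.432ms (3)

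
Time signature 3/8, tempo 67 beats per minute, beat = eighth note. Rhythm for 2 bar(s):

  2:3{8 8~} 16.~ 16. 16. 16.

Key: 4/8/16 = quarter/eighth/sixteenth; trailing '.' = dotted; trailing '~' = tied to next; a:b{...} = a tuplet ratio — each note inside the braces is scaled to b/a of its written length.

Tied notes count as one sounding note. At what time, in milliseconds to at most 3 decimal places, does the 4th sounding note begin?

note 4 onset = 21/4b = 4701.493ms

1. 0.0ms @ 0 + 1343.284ms (3/2)
2. 1343.284ms @ 3/2 + 2686.567ms (3)
3. 4029.851ms @ 9/2 + 671.642ms (3/4)
4. 4701.493ms @ 21/4 + 671.642ms (3/4)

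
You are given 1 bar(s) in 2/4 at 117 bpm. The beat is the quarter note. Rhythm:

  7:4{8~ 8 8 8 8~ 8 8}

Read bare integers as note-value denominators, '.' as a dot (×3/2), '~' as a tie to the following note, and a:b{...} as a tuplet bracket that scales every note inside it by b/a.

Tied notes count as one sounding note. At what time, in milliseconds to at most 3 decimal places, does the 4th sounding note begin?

note 4 onset = 8/7b = 586.081ms

1. 0.0ms @ 0 + 293.04ms (4/7)
2. 293.04ms @ 4/7 + 146.52ms (2/7)
3. 439.56ms @ 6/7 + 146.52ms (2/7)
4. 586.081ms @ 8/7 + 293.04ms (4/7)
5. 879.121ms @ 12/7 + 146.52ms (2/7)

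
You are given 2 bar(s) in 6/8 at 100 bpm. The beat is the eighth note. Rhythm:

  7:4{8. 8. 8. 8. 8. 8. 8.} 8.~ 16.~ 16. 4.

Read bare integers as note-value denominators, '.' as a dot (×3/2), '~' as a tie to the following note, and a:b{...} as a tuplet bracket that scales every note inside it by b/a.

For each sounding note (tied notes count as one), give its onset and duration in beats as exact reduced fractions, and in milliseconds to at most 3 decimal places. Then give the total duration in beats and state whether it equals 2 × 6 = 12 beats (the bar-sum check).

1) 0.0ms=0b +514.286ms=6/7b
2) 514.286ms=6/7b +514.286ms=6/7b
3) 1028.571ms=12/7b +514.286ms=6/7b
4) 1542.857ms=18/7b +514.286ms=6/7b
5) 2057.143ms=24/7b +514.286ms=6/7b
6) 2571.429ms=30/7b +514.286ms=6/7b
7) 3085.714ms=36/7b +514.286ms=6/7b
8) 3600.0ms=6b +1800.0ms=3b
9) 5400.0ms=9b +1800.0ms=3b
Σ=12b of 12 (100bpm 6/8) — PASS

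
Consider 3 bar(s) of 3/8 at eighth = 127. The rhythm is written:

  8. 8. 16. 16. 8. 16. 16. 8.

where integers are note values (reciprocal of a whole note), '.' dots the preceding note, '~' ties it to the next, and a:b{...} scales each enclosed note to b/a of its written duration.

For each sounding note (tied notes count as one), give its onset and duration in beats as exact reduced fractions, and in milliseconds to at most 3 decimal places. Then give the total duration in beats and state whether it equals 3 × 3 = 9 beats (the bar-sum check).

1) 0.0ms=0b +708.661ms=3/2b
2) 708.661ms=3/2b +708.661ms=3/2b
3) 1417.323ms=3b +354.331ms=3/4b
4) 1771.654ms=15/4b +354.331ms=3/4b
5) 2125.984ms=9/2b +708.661ms=3/2b
6) 2834.646ms=6b +354.331ms=3/4b
7) 3188.976ms=27/4b +354.331ms=3/4b
8) 3543.307ms=15/2b +708.661ms=3/2b
Σ=9b of 9 (127bpm 3/8) — PASS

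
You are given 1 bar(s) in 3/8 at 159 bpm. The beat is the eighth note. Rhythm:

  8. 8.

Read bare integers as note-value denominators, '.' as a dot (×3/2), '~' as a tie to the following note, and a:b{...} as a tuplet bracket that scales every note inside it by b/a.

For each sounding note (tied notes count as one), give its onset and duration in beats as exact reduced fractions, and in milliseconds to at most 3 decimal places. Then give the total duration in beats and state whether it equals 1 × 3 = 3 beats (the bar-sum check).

1) 0.0ms=0b +566.038ms=3/2b
2) 566.038ms=3/2b +566.038ms=3/2b
Σ=3b of 3 (159bpm 3/8) — PASS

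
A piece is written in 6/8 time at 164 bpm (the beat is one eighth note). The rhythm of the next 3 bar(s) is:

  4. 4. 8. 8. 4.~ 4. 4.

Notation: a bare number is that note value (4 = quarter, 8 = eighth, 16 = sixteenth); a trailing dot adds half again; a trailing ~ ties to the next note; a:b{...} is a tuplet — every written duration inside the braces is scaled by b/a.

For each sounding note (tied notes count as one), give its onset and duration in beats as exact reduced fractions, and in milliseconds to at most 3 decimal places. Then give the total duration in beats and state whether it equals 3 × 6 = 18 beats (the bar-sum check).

1) 0.0ms=0b +1097.561ms=3b
2) 1097.561ms=3b +1097.561ms=3b
3) 2195.122ms=6b +548.78ms=3/2b
4) 2743.902ms=15/2b +548.78ms=3/2b
5) 3292.683ms=9b +2195.122ms=6b
6) 5487.805ms=15b +1097.561ms=3b
Σ=18b of 18 (164bpm 6/8) — PASS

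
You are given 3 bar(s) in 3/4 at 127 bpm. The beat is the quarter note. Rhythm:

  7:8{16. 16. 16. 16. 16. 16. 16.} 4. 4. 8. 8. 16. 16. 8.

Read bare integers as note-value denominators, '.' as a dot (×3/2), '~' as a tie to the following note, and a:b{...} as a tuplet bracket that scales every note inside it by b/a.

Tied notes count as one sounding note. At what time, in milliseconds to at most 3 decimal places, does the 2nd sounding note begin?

1. 0.0ms @ 0 + 202.475ms (3/7)
2. 202.475ms @ 3/7 + 202.475ms (3/7)
3. 404.949ms @ 6/7 + 202.475ms (3/7)
4. 607.424ms @ 9/7 + 202.475ms (3/7)
5. 809.899ms @ 12/7 + 202.475ms (3/7)
6. 1012.373ms @ 15/7 + 202.475ms (3/7)
7. 1214.848ms @ 18/7 + 202.475ms (3/7)
8. 1417.323ms @ 3 + 708.661ms (3/2)
9. 2125.984ms @ 9/2 + 708.661ms (3/2)
10. 2834.646ms @ 6 + 354.331ms (3/4)
11. 3188.976ms @ 27/4 + 354.331ms (3/4)
12. 3543.307ms @ 15/2 + 177.165ms (3/8)
13. 3720.472ms @ 63/8 + 177.165ms (3/8)
14. 3897.638ms @ 33/4 + 354.331ms (3/4)

note 2 onset = 3/7b = 202.475ms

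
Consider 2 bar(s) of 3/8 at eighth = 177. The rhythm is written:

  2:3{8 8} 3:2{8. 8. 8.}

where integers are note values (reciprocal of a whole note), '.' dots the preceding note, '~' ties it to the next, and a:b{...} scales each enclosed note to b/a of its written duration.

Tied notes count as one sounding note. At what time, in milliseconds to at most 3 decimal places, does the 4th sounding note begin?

1. 0.0ms @ 0 + 508.475ms (3/2)
2. 508.475ms @ 3/2 + 508.475ms (3/2)
3. 1016.949ms @ 3 + 338.983ms (1)
4. 1355.932ms @ 4 + 338.983ms (1)
5. 1694.915ms @ 5 + 338.983ms (1)

note 4 onset = 4b = 1355.932ms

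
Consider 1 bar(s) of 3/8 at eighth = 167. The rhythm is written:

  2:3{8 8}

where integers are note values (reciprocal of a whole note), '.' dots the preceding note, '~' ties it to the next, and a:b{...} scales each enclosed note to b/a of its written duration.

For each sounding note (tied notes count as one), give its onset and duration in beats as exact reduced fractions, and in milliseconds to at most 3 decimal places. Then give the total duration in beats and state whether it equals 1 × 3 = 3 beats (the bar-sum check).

1) 0.0ms=0b +538.922ms=3/2b
2) 538.922ms=3/2b +538.922ms=3/2b
Σ=3b of 3 (167bpm 3/8) — PASS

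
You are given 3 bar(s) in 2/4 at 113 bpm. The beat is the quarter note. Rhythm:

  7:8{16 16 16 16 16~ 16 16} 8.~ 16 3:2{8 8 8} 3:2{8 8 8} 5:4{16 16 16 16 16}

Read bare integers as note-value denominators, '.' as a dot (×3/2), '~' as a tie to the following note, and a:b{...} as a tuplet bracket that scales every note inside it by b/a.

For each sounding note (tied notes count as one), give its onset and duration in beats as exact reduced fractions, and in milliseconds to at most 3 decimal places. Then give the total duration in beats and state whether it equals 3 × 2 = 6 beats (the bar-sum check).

1) 0.0ms=0b +151.707ms=2/7b
2) 151.707ms=2/7b +151.707ms=2/7b
3) 303.413ms=4/7b +151.707ms=2/7b
4) 455.12ms=6/7b +151.707ms=2/7b
5) 606.827ms=8/7b +303.413ms=4/7b
6) 910.24ms=12/7b +151.707ms=2/7b
7) 1061.947ms=2b +530.973ms=1b
8) 1592.92ms=3b +176.991ms=1/3b
9) 1769.912ms=10/3b +176.991ms=1/3b
10) 1946.903ms=11/3b +176.991ms=1/3b
11) 2123.894ms=4b +176.991ms=1/3b
12) 2300.885ms=13/3b +176.991ms=1/3b
13) 2477.876ms=14/3b +176.991ms=1/3b
14) 2654.867ms=5b +106.195ms=1/5b
15) 2761.062ms=26/5b +106.195ms=1/5b
16) 2867.257ms=27/5b +106.195ms=1/5b
17) 2973.451ms=28/5b +106.195ms=1/5b
18) 3079.646ms=29/5b +106.195ms=1/5b
Σ=6b of 6 (113bpm 2/4) — PASS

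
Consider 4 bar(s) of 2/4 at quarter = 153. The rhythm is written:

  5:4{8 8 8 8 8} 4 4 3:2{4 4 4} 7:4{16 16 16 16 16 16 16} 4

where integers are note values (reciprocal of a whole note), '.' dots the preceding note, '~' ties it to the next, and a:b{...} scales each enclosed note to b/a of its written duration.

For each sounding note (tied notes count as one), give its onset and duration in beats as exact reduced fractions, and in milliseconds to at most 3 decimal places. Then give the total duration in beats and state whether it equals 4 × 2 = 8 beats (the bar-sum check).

1) 0.0ms=0b +156.863ms=2/5b
2) 156.863ms=2/5b +156.863ms=2/5b
3) 313.725ms=4/5b +156.863ms=2/5b
4) 470.588ms=6/5b +156.863ms=2/5b
5) 627.451ms=8/5b +156.863ms=2/5b
6) 784.314ms=2b +392.157ms=1b
7) 1176.471ms=3b +392.157ms=1b
8) 1568.627ms=4b +261.438ms=2/3b
9) 1830.065ms=14/3b +261.438ms=2/3b
10) 2091.503ms=16/3b +261.438ms=2/3b
11) 2352.941ms=6b +56.022ms=1/7b
12) 2408.964ms=43/7b +56.022ms=1/7b
13) 2464.986ms=44/7b +56.022ms=1/7b
14) 2521.008ms=45/7b +56.022ms=1/7b
15) 2577.031ms=46/7b +56.022ms=1/7b
16) 2633.053ms=47/7b +56.022ms=1/7b
17) 2689.076ms=48/7b +56.022ms=1/7b
18) 2745.098ms=7b +392.157ms=1b
Σ=8b of 8 (153bpm 2/4) — PASS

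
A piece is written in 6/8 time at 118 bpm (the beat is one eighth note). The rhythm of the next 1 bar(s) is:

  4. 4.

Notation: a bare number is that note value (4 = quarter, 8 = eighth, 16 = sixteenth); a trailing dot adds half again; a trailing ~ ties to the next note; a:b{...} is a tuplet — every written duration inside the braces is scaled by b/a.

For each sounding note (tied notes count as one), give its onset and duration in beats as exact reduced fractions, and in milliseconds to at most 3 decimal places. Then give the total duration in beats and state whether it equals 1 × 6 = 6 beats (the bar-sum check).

1) 0.0ms=0b +1525.424ms=3b
2) 1525.424ms=3b +1525.424ms=3b
Σ=6b of 6 (118bpm 6/8) — PASS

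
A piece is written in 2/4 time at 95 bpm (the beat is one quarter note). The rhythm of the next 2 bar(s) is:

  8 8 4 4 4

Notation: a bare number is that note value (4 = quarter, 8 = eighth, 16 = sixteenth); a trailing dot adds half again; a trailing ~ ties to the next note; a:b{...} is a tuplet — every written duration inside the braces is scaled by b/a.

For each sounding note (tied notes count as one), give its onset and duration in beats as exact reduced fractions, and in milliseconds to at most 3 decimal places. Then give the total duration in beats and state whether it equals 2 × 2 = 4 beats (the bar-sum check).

1) 0.0ms=0b +315.789ms=1/2b
2) 315.789ms=1/2b +315.789ms=1/2b
3) 631.579ms=1b +631.579ms=1b
4) 1263.158ms=2b +631.579ms=1b
5) 1894.737ms=3b +631.579ms=1b
Σ=4b of 4 (95bpm 2/4) — PASS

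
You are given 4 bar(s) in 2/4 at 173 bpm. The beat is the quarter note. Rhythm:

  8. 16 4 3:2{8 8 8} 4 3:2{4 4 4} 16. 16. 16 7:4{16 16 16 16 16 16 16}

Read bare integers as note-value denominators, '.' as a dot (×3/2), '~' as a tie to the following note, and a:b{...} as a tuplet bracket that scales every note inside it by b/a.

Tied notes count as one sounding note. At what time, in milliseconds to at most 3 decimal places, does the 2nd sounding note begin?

note 2 onset = 3/4b = 260.116ms

1. 0.0ms @ 0 + 260.116ms (3/4)
2. 260.116ms @ 3/4 + 86.705ms (1/4)
3. 346.821ms @ 1 + 346.821ms (1)
4. 693.642ms @ 2 + 115.607ms (1/3)
5. 809.249ms @ 7/3 + 115.607ms (1/3)
6. 924.855ms @ 8/3 + 115.607ms (1/3)
7. 1040.462ms @ 3 + 346.821ms (1)
8. 1387.283ms @ 4 + 231.214ms (2/3)
9. 1618.497ms @ 14/3 + 231.214ms (2/3)
10. 1849.711ms @ 16/3 + 231.214ms (2/3)
11. 2080.925ms @ 6 + 130.058ms (3/8)
12. 2210.983ms @ 51/8 + 130.058ms (3/8)
13. 2341.04ms @ 27/4 + 86.705ms (1/4)
14. 2427.746ms @ 7 + 49.546ms (1/7)
15. 2477.291ms @ 50/7 + 49.546ms (1/7)
16. 2526.837ms @ 51/7 + 49.546ms (1/7)
17. 2576.383ms @ 52/7 + 49.546ms (1/7)
18. 2625.929ms @ 53/7 + 49.546ms (1/7)
19. 2675.475ms @ 54/7 + 49.546ms (1/7)
20. 2725.021ms @ 55/7 + 49.546ms (1/7)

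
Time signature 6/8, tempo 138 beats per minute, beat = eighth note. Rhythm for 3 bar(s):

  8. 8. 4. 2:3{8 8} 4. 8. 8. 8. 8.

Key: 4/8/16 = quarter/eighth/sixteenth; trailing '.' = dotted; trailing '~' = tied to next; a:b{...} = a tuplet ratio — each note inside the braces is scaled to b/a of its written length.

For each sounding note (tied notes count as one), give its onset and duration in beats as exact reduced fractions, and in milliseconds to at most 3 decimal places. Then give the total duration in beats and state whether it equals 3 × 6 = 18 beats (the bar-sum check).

1) 0.0ms=0b +652.174ms=3/2b
2) 652.174ms=3/2b +652.174ms=3/2b
3) 1304.348ms=3b +1304.348ms=3b
4) 2608.696ms=6b +652.174ms=3/2b
5) 3260.87ms=15/2b +652.174ms=3/2b
6) 3913.043ms=9b +1304.348ms=3b
7) 5217.391ms=12b +652.174ms=3/2b
8) 5869.565ms=27/2b +652.174ms=3/2b
9) 6521.739ms=15b +652.174ms=3/2b
10) 7173.913ms=33/2b +652.174ms=3/2b
Σ=18b of 18 (138bpm 6/8) — PASS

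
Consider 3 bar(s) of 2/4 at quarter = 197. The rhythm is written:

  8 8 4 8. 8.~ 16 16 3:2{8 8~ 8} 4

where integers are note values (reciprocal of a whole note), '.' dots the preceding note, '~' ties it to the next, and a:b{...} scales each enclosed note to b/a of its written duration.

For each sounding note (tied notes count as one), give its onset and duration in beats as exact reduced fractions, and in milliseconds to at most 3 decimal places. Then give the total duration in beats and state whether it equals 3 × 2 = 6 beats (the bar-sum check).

1) 0.0ms=0b +152.284ms=1/2b
2) 152.284ms=1/2b +152.284ms=1/2b
3) 304.569ms=1b +304.569ms=1b
4) 609.137ms=2b +228.426ms=3/4b
5) 837.563ms=11/4b +304.569ms=1b
6) 1142.132ms=15/4b +76.142ms=1/4b
7) 1218.274ms=4b +101.523ms=1/3b
8) 1319.797ms=13/3b +203.046ms=2/3b
9) 1522.843ms=5b +304.569ms=1b
Σ=6b of 6 (197bpm 2/4) — PASS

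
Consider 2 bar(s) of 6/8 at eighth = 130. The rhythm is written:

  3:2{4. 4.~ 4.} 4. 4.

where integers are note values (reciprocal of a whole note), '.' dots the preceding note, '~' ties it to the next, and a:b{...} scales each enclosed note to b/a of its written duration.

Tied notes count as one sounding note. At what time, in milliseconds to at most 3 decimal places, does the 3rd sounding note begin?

1. 0.0ms @ 0 + 923.077ms (2)
2. 923.077ms @ 2 + 1846.154ms (4)
3. 2769.231ms @ 6 + 1384.615ms (3)
4. 4153.846ms @ 9 + 1384.615ms (3)

note 3 onset = 6b = 2769.231ms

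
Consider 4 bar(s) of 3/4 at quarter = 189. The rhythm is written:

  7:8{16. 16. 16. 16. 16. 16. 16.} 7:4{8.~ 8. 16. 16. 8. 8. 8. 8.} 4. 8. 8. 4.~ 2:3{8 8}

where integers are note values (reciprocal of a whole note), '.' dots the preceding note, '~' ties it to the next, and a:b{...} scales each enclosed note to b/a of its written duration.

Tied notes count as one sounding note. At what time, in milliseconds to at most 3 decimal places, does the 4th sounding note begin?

1. 0.0ms @ 0 + 136.054ms (3/7)
2. 136.054ms @ 3/7 + 136.054ms (3/7)
3. 272.109ms @ 6/7 + 136.054ms (3/7)
4. 408.163ms @ 9/7 + 136.054ms (3/7)
5. 544.218ms @ 12/7 + 136.054ms (3/7)
6. 680.272ms @ 15/7 + 136.054ms (3/7)
7. 816.327ms @ 18/7 + 136.054ms (3/7)
8. 952.381ms @ 3 + 272.109ms (6/7)
9. 1224.49ms @ 27/7 + 68.027ms (3/14)
10. 1292.517ms @ 57/14 + 68.027ms (3/14)
11. 1360.544ms @ 30/7 + 136.054ms (3/7)
12. 1496.599ms @ 33/7 + 136.054ms (3/7)
13. 1632.653ms @ 36/7 + 136.054ms (3/7)
14. 1768.707ms @ 39/7 + 136.054ms (3/7)
15. 1904.762ms @ 6 + 476.19ms (3/2)
16. 2380.952ms @ 15/2 + 238.095ms (3/4)
17. 2619.048ms @ 33/4 + 238.095ms (3/4)
18. 2857.143ms @ 9 + 714.286ms (9/4)
19. 3571.429ms @ 45/4 + 238.095ms (3/4)

note 4 onset = 9/7b = 408.163ms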